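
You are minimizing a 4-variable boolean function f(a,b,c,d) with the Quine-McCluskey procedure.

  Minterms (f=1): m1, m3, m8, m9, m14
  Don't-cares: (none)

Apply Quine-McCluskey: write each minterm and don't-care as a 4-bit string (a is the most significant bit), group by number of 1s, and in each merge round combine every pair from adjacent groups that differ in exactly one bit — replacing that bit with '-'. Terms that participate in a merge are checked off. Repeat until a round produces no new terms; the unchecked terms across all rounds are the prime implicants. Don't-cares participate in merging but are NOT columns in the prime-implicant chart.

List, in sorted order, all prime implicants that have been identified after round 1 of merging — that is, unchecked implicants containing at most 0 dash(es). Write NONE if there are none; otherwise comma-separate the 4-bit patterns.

1110

size-2^0 implicants → 0001(✓)  0011(✓)  1000(✓)  1001(✓)  1110
size-2^1 implicants → -001  00-1  100-
Unchecked terms (primes): -001, 00-1, 100-, 1110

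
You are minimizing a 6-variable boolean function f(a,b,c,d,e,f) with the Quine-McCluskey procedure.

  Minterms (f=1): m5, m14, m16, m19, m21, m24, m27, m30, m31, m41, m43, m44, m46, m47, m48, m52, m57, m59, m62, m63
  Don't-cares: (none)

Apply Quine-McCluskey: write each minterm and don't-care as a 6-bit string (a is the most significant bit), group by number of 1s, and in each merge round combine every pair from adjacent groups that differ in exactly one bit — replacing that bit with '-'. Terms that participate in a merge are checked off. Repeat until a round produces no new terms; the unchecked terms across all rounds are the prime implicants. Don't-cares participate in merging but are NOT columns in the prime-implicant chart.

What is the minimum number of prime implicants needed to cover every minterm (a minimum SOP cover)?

9

Round 0: 000101✓ 001110✓ 010000✓ 010011✓ 010101✓ 011000✓ 011011✓ 011110✓ 011111✓ 101001✓ 101011✓ 101100✓ 101110✓ 101111✓ 110000✓ 110100✓ 111001✓ 111011✓ 111110✓ 111111✓
Round 1: -01110✓ -10000 -11011✓ -11110✓ -11111✓ 0-0101 0-1110✓ 01-000 01-011 011-11✓ 01111-✓ 1-1001✓ 1-1011✓ 1-1110✓ 1-1111✓ 101-11✓ 1010-1✓ 1011-0 10111-✓ 110-00 111-11✓ 1110-1✓ 11111-✓
Round 2: --1110 -11-11 -1111- 1-1-11 1-10-1 1-111-
PIs = {--1110, -10000, -11-11, -1111-, 0-0101, 01-000, 01-011, 1-1-11, 1-10-1, 1-111-, 1011-0, 110-00}
Coverage chart:
  m5: 0-0101 ←essential
  m14: --1110 ←essential
  m16: -10000,01-000
  m19: 01-011 ←essential
  m21: 0-0101 ←essential
  m24: 01-000 ←essential
  m27: -11-11,01-011
  m30: --1110,-1111-
  m31: -11-11,-1111-
  m41: 1-10-1 ←essential
  m43: 1-1-11,1-10-1
  m44: 1011-0 ←essential
  m46: --1110,1-111-,1011-0
  m47: 1-1-11,1-111-
  m48: -10000,110-00
  m52: 110-00 ←essential
  m57: 1-10-1 ←essential
  m59: -11-11,1-1-11,1-10-1
  m62: --1110,-1111-,1-111-
  m63: -11-11,-1111-,1-1-11,1-111-
Essential: --1110, 0-0101, 01-000, 01-011, 1-10-1, 1011-0, 110-00
Petrick residual → -11-11, 1-1-11
Min cover (9 terms): cdef' + bcef + a'c'de'f + a'bd'e'f' + a'bd'ef + acef + acd'f + ab'cdf' + abc'e'f'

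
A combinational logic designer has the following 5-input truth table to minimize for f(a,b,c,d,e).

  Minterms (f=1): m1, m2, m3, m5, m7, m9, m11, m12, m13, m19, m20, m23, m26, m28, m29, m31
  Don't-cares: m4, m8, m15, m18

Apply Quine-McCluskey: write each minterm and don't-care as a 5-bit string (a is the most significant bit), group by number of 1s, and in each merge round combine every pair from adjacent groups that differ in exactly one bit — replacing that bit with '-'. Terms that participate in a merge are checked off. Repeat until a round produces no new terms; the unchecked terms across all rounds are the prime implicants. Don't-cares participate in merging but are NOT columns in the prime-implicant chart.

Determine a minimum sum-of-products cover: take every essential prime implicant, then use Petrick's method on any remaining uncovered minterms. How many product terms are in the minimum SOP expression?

6

[col 0] 00001*, 00010*, 00011*, 00100*, 00101*, 00111*, 01000*, 01001*, 01011*, 01100*, 01101*, 01111*, 10010*, 10011*, 10100*, 10111*, 11010*, 11100*, 11101*, 11111*
[col 1] -0010*, -0011*, -0100*, -0111*, -1100*, -1101*, -1111*, 0-001*, 0-011*, 0-100*, 0-101*, 0-111*, 00-01*, 00-11*, 000-1*, 0001-*, 001-1*, 0010-*, 01-00*, 01-01*, 01-11*, 010-1*, 0100-*, 011-1*, 0110-*, 1-010, 1-100*, 1-111*, 10-11*, 1001-*, 111-1*, 1110-*
[col 2] --100, --111, -0-11, -001-, -11-1, -110-, 0--01*, 0--11*, 0-0-1*, 0-1-1*, 0-10-, 00--1*, 01--1*, 01-0-
[col 3] 0---1
Prime implicants: --100, --111, -0-11, -001-, -11-1, -110-, 0---1, 0-10-, 01-0-, 1-010
PI chart (minterm → PIs covering it):
  1 | 0---1  (sole → essential)
  2 | -001-  (sole → essential)
  3 | -0-11,-001-,0---1
  5 | 0---1,0-10-
  7 | --111,-0-11,0---1
  9 | 0---1,01-0-
  11 | 0---1  (sole → essential)
  12 | --100,-110-,0-10-,01-0-
  13 | -11-1,-110-,0---1,0-10-,01-0-
  19 | -0-11,-001-
  20 | --100  (sole → essential)
  23 | --111,-0-11
  26 | 1-010  (sole → essential)
  28 | --100,-110-
  29 | -11-1,-110-
  31 | --111,-11-1
Essential prime implicants: --100, -001-, 0---1, 1-010
Petrick residual → --111, -11-1
Minimum SOP uses 6 PIs: cd'e' + cde + b'c'd + bce + a'e + ac'de'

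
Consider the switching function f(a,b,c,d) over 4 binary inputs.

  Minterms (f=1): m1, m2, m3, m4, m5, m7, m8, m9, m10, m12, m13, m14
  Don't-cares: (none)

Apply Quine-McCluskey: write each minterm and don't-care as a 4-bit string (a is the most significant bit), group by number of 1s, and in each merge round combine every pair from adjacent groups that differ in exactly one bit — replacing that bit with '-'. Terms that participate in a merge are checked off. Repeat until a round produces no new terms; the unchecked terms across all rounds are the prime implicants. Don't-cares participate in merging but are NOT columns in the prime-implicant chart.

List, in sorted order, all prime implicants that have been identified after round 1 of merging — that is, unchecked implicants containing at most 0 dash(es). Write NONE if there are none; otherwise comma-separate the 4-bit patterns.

size-2^0 implicants → 0001(✓)  0010(✓)  0011(✓)  0100(✓)  0101(✓)  0111(✓)  1000(✓)  1001(✓)  1010(✓)  1100(✓)  1101(✓)  1110(✓)
size-2^1 implicants → -001(✓)  -010  -100(✓)  -101(✓)  0-01(✓)  0-11(✓)  00-1(✓)  001-  01-1(✓)  010-(✓)  1-00(✓)  1-01(✓)  1-10(✓)  10-0(✓)  100-(✓)  11-0(✓)  110-(✓)
size-2^2 implicants → --01  -10-  0--1  1--0  1-0-
Unchecked terms (primes): --01, -010, -10-, 0--1, 001-, 1--0, 1-0-

NONE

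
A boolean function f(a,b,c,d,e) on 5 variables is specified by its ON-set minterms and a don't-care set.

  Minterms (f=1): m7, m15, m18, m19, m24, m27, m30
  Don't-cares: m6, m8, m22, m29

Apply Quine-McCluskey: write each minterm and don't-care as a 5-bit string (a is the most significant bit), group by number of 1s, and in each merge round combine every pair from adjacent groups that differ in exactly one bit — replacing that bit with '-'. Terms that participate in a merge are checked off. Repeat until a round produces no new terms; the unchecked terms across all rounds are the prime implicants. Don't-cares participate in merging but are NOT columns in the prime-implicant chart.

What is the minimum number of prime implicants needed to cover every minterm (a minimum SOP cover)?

5

Round 0: 00110✓ 00111✓ 01000✓ 01111✓ 10010✓ 10011✓ 10110✓ 11000✓ 11011✓ 11101 11110✓
Round 1: -0110 -1000 0-111 0011- 1-011 1-110 10-10 1001-
PIs = {-0110, -1000, 0-111, 0011-, 1-011, 1-110, 10-10, 1001-, 11101}
Coverage chart:
  m7: 0-111,0011-
  m15: 0-111 ←essential
  m18: 10-10,1001-
  m19: 1-011,1001-
  m24: -1000 ←essential
  m27: 1-011 ←essential
  m30: 1-110 ←essential
Essential: -1000, 0-111, 1-011, 1-110
Petrick residual → 10-10
Min cover (5 terms): bc'd'e' + a'cde + ac'de + acde' + ab'de'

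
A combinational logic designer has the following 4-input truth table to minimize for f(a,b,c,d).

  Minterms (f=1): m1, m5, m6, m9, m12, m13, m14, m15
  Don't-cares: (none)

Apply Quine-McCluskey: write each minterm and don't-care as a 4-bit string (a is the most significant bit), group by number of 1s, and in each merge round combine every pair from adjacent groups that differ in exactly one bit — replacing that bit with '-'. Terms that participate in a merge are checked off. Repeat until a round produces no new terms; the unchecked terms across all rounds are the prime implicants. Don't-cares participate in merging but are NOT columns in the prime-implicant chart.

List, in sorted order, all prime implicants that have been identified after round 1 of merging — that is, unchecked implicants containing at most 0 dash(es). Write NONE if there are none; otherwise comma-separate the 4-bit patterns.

NONE

Round 0: 0001✓ 0101✓ 0110✓ 1001✓ 1100✓ 1101✓ 1110✓ 1111✓
Round 1: -001✓ -101✓ -110 0-01✓ 1-01✓ 11-0✓ 11-1✓ 110-✓ 111-✓
Round 2: --01 11--
PIs = {--01, -110, 11--}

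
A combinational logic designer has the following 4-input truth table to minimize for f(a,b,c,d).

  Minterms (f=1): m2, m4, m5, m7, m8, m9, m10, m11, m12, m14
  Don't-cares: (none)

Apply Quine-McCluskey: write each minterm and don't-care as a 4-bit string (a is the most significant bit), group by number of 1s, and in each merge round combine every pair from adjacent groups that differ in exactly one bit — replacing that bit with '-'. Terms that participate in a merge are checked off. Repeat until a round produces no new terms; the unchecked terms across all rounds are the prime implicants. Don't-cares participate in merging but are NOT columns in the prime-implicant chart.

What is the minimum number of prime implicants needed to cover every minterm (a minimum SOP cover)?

5

Round 0: 0010✓ 0100✓ 0101✓ 0111✓ 1000✓ 1001✓ 1010✓ 1011✓ 1100✓ 1110✓
Round 1: -010 -100 01-1 010- 1-00✓ 1-10✓ 10-0✓ 10-1✓ 100-✓ 101-✓ 11-0✓
Round 2: 1--0 10--
PIs = {-010, -100, 01-1, 010-, 1--0, 10--}
Coverage chart:
  m2: -010 ←essential
  m4: -100,010-
  m5: 01-1,010-
  m7: 01-1 ←essential
  m8: 1--0,10--
  m9: 10-- ←essential
  m10: -010,1--0,10--
  m11: 10-- ←essential
  m12: -100,1--0
  m14: 1--0 ←essential
Essential: -010, 01-1, 1--0, 10--
Petrick residual → -100
Min cover (5 terms): b'cd' + bc'd' + a'bd + ad' + ab'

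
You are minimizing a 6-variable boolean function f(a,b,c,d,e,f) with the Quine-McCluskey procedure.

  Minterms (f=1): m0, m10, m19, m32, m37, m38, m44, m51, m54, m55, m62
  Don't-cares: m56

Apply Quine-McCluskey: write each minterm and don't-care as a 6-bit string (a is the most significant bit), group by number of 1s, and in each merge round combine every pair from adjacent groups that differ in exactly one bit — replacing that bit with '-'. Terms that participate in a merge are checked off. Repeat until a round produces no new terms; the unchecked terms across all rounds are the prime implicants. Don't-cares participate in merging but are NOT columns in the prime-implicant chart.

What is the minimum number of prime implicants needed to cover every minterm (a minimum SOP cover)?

8

Round 0: 000000✓ 001010 010011✓ 100000✓ 100101 100110✓ 101100 110011✓ 110110✓ 110111✓ 111000 111110✓
Round 1: -00000 -10011 1-0110 11-110 110-11 11011-
PIs = {-00000, -10011, 001010, 1-0110, 100101, 101100, 11-110, 110-11, 11011-, 111000}
Coverage chart:
  m0: -00000 ←essential
  m10: 001010 ←essential
  m19: -10011 ←essential
  m32: -00000 ←essential
  m37: 100101 ←essential
  m38: 1-0110 ←essential
  m44: 101100 ←essential
  m51: -10011,110-11
  m54: 1-0110,11-110,11011-
  m55: 110-11,11011-
  m62: 11-110 ←essential
Essential: -00000, -10011, 001010, 1-0110, 100101, 101100, 11-110
Petrick residual → 110-11
Min cover (8 terms): b'c'd'e'f' + bc'd'ef + a'b'cd'ef' + ac'def' + ab'c'de'f + ab'cde'f' + abdef' + abc'ef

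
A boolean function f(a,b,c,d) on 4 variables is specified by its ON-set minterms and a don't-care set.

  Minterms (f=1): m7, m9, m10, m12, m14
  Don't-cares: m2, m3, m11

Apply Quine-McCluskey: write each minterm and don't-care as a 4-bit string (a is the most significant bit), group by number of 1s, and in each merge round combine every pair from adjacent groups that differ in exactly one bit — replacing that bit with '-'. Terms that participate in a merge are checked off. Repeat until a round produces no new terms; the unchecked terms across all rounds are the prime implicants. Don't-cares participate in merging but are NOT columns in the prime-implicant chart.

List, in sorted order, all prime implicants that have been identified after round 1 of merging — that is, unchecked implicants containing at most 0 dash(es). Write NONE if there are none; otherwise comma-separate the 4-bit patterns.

size-2^0 implicants → 0010(✓)  0011(✓)  0111(✓)  1001(✓)  1010(✓)  1011(✓)  1100(✓)  1110(✓)
size-2^1 implicants → -010(✓)  -011(✓)  0-11  001-(✓)  1-10  10-1  101-(✓)  11-0
size-2^2 implicants → -01-
Unchecked terms (primes): -01-, 0-11, 1-10, 10-1, 11-0

NONE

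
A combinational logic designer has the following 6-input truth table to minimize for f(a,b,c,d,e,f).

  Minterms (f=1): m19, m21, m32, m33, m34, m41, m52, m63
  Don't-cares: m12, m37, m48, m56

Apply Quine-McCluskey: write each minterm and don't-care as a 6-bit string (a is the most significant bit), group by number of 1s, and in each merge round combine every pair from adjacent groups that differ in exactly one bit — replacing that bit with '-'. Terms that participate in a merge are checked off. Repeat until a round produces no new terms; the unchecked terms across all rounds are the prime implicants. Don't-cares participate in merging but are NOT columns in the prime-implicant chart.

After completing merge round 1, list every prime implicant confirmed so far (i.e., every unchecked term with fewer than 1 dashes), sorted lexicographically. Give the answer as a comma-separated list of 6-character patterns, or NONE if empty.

Round 0: 001100 010011 010101 100000✓ 100001✓ 100010✓ 100101✓ 101001✓ 110000✓ 110100✓ 111000✓ 111111
Round 1: 1-0000 10-001 100-01 1000-0 10000- 11-000 110-00
PIs = {001100, 010011, 010101, 1-0000, 10-001, 100-01, 1000-0, 10000-, 11-000, 110-00, 111111}

001100, 010011, 010101, 111111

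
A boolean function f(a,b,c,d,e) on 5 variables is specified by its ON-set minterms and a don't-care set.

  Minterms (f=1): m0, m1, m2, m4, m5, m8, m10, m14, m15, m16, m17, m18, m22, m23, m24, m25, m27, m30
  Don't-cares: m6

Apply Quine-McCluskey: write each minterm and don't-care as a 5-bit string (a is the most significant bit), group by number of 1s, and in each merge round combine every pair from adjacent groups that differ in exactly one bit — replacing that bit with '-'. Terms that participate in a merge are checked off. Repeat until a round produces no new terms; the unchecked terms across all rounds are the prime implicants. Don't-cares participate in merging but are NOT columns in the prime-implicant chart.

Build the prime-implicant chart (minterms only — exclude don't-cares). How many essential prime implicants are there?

[col 0] 00000*, 00001*, 00010*, 00100*, 00101*, 00110*, 01000*, 01010*, 01110*, 01111*, 10000*, 10001*, 10010*, 10110*, 10111*, 11000*, 11001*, 11011*, 11110*
[col 1] -0000*, -0001*, -0010*, -0110*, -1000*, -1110*, 0-000*, 0-010*, 0-110*, 00-00*, 00-01*, 00-10*, 000-0*, 0000-*, 001-0*, 0010-*, 01-10*, 010-0*, 0111-, 1-000*, 1-001*, 1-110*, 10-10*, 100-0*, 1000-*, 1011-, 110-1, 1100-*
[col 2] --000, --110, -0-10, -00-0, -000-, 0--10, 0-0-0, 00--0, 00-0-, 1-00-
Prime implicants: --000, --110, -0-10, -00-0, -000-, 0--10, 0-0-0, 00--0, 00-0-, 0111-, 1-00-, 1011-, 110-1
PI chart (minterm → PIs covering it):
  0 | --000,-00-0,-000-,0-0-0,00--0,00-0-
  1 | -000-,00-0-
  2 | -0-10,-00-0,0--10,0-0-0,00--0
  4 | 00--0,00-0-
  5 | 00-0-  (sole → essential)
  8 | --000,0-0-0
  10 | 0--10,0-0-0
  14 | --110,0--10,0111-
  15 | 0111-  (sole → essential)
  16 | --000,-00-0,-000-,1-00-
  17 | -000-,1-00-
  18 | -0-10,-00-0
  22 | --110,-0-10,1011-
  23 | 1011-  (sole → essential)
  24 | --000,1-00-
  25 | 1-00-,110-1
  27 | 110-1  (sole → essential)
  30 | --110  (sole → essential)
Essential prime implicants: --110, 00-0-, 0111-, 1011-, 110-1

5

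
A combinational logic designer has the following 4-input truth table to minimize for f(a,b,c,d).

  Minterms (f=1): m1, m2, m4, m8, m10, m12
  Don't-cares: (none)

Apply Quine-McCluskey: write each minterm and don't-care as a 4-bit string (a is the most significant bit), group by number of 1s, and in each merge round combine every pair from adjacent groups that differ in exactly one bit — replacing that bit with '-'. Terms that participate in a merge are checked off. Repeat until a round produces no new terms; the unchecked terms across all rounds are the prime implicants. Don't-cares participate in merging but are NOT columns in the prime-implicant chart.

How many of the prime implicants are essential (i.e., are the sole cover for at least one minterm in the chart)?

3

size-2^0 implicants → 0001  0010(✓)  0100(✓)  1000(✓)  1010(✓)  1100(✓)
size-2^1 implicants → -010  -100  1-00  10-0
Unchecked terms (primes): -010, -100, 0001, 1-00, 10-0
Minterm coverage:
  m1 ⊆ 0001 [E]
  m2 ⊆ -010 [E]
  m4 ⊆ -100 [E]
  m8 ⊆ 1-00,10-0
  m10 ⊆ -010,10-0
  m12 ⊆ -100,1-00
E = {-010, -100, 0001}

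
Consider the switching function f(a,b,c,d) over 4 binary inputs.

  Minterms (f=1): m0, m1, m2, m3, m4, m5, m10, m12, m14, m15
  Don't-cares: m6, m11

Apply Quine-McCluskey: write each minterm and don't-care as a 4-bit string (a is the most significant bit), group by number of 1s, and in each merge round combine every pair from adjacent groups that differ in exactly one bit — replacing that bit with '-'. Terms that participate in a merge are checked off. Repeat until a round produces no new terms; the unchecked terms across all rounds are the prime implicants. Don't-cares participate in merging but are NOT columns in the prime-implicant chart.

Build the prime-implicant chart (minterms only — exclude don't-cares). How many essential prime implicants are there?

[col 0] 0000*, 0001*, 0010*, 0011*, 0100*, 0101*, 0110*, 1010*, 1011*, 1100*, 1110*, 1111*
[col 1] -010*, -011*, -100*, -110*, 0-00*, 0-01*, 0-10*, 00-0*, 00-1*, 000-*, 001-*, 01-0*, 010-*, 1-10*, 1-11*, 101-*, 11-0*, 111-*
[col 2] --10, -01-, -1-0, 0--0, 0-0-, 00--, 1-1-
Prime implicants: --10, -01-, -1-0, 0--0, 0-0-, 00--, 1-1-
PI chart (minterm → PIs covering it):
  0 | 0--0,0-0-,00--
  1 | 0-0-,00--
  2 | --10,-01-,0--0,00--
  3 | -01-,00--
  4 | -1-0,0--0,0-0-
  5 | 0-0-  (sole → essential)
  10 | --10,-01-,1-1-
  12 | -1-0  (sole → essential)
  14 | --10,-1-0,1-1-
  15 | 1-1-  (sole → essential)
Essential prime implicants: -1-0, 0-0-, 1-1-

3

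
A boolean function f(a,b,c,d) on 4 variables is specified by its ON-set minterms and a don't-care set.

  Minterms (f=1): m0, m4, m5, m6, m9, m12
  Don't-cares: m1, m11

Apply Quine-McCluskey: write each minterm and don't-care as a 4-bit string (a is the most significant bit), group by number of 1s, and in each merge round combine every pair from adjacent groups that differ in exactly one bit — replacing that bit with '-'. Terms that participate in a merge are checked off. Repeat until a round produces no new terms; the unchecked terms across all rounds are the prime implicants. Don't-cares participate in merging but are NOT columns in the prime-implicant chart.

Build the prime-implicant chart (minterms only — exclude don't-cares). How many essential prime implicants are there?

Round 0: 0000✓ 0001✓ 0100✓ 0101✓ 0110✓ 1001✓ 1011✓ 1100✓
Round 1: -001 -100 0-00✓ 0-01✓ 000-✓ 01-0 010-✓ 10-1
Round 2: 0-0-
PIs = {-001, -100, 0-0-, 01-0, 10-1}
Coverage chart:
  m0: 0-0- ←essential
  m4: -100,0-0-,01-0
  m5: 0-0- ←essential
  m6: 01-0 ←essential
  m9: -001,10-1
  m12: -100 ←essential
Essential: -100, 0-0-, 01-0

3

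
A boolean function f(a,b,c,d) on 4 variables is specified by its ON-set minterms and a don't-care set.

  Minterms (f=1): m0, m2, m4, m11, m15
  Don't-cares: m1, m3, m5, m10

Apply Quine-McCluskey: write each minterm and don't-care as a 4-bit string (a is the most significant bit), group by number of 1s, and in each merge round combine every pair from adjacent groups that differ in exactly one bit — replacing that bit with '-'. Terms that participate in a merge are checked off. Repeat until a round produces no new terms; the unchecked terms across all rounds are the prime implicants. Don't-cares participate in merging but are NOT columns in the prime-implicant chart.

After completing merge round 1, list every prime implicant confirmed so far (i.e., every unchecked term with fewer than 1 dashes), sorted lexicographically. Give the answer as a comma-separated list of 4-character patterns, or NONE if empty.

NONE

Round 0: 0000✓ 0001✓ 0010✓ 0011✓ 0100✓ 0101✓ 1010✓ 1011✓ 1111✓
Round 1: -010✓ -011✓ 0-00✓ 0-01✓ 00-0✓ 00-1✓ 000-✓ 001-✓ 010-✓ 1-11 101-✓
Round 2: -01- 0-0- 00--
PIs = {-01-, 0-0-, 00--, 1-11}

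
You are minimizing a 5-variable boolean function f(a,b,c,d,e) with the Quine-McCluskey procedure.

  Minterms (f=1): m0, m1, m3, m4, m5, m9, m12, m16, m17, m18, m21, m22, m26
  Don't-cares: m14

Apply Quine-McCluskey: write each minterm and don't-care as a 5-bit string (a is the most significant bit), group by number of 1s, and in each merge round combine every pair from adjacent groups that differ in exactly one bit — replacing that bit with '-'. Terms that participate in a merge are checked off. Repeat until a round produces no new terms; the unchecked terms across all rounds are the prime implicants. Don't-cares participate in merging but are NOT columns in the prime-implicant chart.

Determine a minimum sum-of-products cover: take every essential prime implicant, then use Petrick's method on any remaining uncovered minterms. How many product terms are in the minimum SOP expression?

7

size-2^0 implicants → 00000(✓)  00001(✓)  00011(✓)  00100(✓)  00101(✓)  01001(✓)  01100(✓)  01110(✓)  10000(✓)  10001(✓)  10010(✓)  10101(✓)  10110(✓)  11010(✓)
size-2^1 implicants → -0000(✓)  -0001(✓)  -0101(✓)  0-001  0-100  00-00(✓)  00-01(✓)  000-1  0000-(✓)  0010-(✓)  011-0  1-010  10-01(✓)  10-10  100-0  1000-(✓)
size-2^2 implicants → -0-01  -000-  00-0-
Unchecked terms (primes): -0-01, -000-, 0-001, 0-100, 00-0-, 000-1, 011-0, 1-010, 10-10, 100-0
Minterm coverage:
  m0 ⊆ -000-,00-0-
  m1 ⊆ -0-01,-000-,0-001,00-0-,000-1
  m3 ⊆ 000-1 [E]
  m4 ⊆ 0-100,00-0-
  m5 ⊆ -0-01,00-0-
  m9 ⊆ 0-001 [E]
  m12 ⊆ 0-100,011-0
  m16 ⊆ -000-,100-0
  m17 ⊆ -0-01,-000-
  m18 ⊆ 1-010,10-10,100-0
  m21 ⊆ -0-01 [E]
  m22 ⊆ 10-10 [E]
  m26 ⊆ 1-010 [E]
E = {-0-01, 0-001, 000-1, 1-010, 10-10}
Petrick residual → -000-, 0-100
Cover = b'd'e + b'c'd' + a'c'd'e + a'cd'e' + a'b'c'e + ac'de' + ab'de'  |cover|=7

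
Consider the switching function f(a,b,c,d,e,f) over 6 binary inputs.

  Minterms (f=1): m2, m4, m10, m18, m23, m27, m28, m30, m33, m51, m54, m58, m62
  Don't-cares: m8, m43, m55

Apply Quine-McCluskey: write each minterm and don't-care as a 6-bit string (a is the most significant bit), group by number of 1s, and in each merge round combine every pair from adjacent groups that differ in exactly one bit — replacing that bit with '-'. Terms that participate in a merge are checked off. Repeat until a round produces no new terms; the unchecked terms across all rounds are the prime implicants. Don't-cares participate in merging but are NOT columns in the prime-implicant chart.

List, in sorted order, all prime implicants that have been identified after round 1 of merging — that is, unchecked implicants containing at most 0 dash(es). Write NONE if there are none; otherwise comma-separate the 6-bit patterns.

000100, 011011, 100001, 101011

[col 0] 000010*, 000100, 001000*, 001010*, 010010*, 010111*, 011011, 011100*, 011110*, 100001, 101011, 110011*, 110110*, 110111*, 111010*, 111110*
[col 1] -10111, -11110, 0-0010, 00-010, 0010-0, 0111-0, 11-110, 110-11, 11011-, 111-10
Prime implicants: -10111, -11110, 0-0010, 00-010, 000100, 0010-0, 011011, 0111-0, 100001, 101011, 11-110, 110-11, 11011-, 111-10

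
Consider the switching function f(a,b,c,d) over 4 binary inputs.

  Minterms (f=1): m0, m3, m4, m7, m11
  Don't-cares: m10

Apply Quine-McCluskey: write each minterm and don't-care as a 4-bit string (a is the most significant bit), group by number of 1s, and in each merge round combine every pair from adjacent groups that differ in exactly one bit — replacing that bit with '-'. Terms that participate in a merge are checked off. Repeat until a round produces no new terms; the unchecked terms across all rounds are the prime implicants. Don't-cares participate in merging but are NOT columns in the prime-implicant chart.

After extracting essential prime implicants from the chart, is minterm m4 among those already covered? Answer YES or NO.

size-2^0 implicants → 0000(✓)  0011(✓)  0100(✓)  0111(✓)  1010(✓)  1011(✓)
size-2^1 implicants → -011  0-00  0-11  101-
Unchecked terms (primes): -011, 0-00, 0-11, 101-
Minterm coverage:
  m0 ⊆ 0-00 [E]
  m3 ⊆ -011,0-11
  m4 ⊆ 0-00 [E]
  m7 ⊆ 0-11 [E]
  m11 ⊆ -011,101-
E = {0-00, 0-11}

YES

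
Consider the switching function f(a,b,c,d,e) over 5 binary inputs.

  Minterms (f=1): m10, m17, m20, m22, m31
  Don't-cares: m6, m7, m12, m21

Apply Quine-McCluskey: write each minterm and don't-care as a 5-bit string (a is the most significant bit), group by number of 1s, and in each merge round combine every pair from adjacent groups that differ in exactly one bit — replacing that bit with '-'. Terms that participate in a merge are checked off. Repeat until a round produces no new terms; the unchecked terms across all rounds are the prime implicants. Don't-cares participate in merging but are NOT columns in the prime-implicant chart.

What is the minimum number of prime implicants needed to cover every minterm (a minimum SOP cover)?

[col 0] 00110*, 00111*, 01010, 01100, 10001*, 10100*, 10101*, 10110*, 11111
[col 1] -0110, 0011-, 10-01, 101-0, 1010-
Prime implicants: -0110, 0011-, 01010, 01100, 10-01, 101-0, 1010-, 11111
PI chart (minterm → PIs covering it):
  10 | 01010  (sole → essential)
  17 | 10-01  (sole → essential)
  20 | 101-0,1010-
  22 | -0110,101-0
  31 | 11111  (sole → essential)
Essential prime implicants: 01010, 10-01, 11111
Petrick residual → 101-0
Minimum SOP uses 4 PIs: a'bc'de' + ab'd'e + ab'ce' + abcde

4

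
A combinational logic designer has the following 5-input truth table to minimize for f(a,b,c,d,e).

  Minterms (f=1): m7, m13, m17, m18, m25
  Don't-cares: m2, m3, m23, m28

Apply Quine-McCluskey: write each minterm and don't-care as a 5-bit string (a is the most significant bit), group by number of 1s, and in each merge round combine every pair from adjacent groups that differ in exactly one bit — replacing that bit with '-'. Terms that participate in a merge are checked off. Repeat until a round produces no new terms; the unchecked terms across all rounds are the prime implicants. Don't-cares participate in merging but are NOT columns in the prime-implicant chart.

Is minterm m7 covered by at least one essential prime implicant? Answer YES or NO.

NO

[col 0] 00010*, 00011*, 00111*, 01101, 10001*, 10010*, 10111*, 11001*, 11100
[col 1] -0010, -0111, 00-11, 0001-, 1-001
Prime implicants: -0010, -0111, 00-11, 0001-, 01101, 1-001, 11100
PI chart (minterm → PIs covering it):
  7 | -0111,00-11
  13 | 01101  (sole → essential)
  17 | 1-001  (sole → essential)
  18 | -0010  (sole → essential)
  25 | 1-001  (sole → essential)
Essential prime implicants: -0010, 01101, 1-001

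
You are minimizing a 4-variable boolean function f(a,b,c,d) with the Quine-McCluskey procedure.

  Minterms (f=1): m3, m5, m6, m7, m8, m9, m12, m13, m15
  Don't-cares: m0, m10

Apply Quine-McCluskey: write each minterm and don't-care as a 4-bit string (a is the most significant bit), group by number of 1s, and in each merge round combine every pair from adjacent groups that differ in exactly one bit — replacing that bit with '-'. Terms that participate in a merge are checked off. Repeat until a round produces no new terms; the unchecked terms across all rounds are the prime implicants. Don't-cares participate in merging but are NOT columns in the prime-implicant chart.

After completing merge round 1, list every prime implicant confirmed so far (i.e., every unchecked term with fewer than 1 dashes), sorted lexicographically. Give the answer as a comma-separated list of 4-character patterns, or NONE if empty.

NONE

Round 0: 0000✓ 0011✓ 0101✓ 0110✓ 0111✓ 1000✓ 1001✓ 1010✓ 1100✓ 1101✓ 1111✓
Round 1: -000 -101✓ -111✓ 0-11 01-1✓ 011- 1-00✓ 1-01✓ 10-0 100-✓ 11-1✓ 110-✓
Round 2: -1-1 1-0-
PIs = {-000, -1-1, 0-11, 011-, 1-0-, 10-0}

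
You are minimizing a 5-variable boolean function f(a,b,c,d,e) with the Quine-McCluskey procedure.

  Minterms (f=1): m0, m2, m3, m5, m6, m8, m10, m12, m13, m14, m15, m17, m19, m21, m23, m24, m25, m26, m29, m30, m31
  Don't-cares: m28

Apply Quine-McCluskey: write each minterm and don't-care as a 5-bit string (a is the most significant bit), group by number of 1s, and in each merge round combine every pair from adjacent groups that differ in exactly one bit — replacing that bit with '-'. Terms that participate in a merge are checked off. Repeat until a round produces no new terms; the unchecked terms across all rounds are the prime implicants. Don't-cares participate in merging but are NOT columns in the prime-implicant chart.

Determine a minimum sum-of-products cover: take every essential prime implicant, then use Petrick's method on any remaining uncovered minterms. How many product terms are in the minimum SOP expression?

Round 0: 00000✓ 00010✓ 00011✓ 00101✓ 00110✓ 01000✓ 01010✓ 01100✓ 01101✓ 01110✓ 01111✓ 10001✓ 10011✓ 10101✓ 10111✓ 11000✓ 11001✓ 11010✓ 11100✓ 11101✓ 11110✓ 11111✓
Round 1: -0011 -0101✓ -1000✓ -1010✓ -1100✓ -1101✓ -1110✓ -1111✓ 0-000✓ 0-010✓ 0-101✓ 0-110✓ 00-10✓ 000-0✓ 0001- 01-00✓ 01-10✓ 010-0✓ 011-0✓ 011-1✓ 0110-✓ 0111-✓ 1-001✓ 1-101✓ 1-111✓ 10-01✓ 10-11✓ 100-1✓ 101-1✓ 11-00✓ 11-01✓ 11-10✓ 110-0✓ 1100-✓ 111-0✓ 111-1✓ 1110-✓ 1111-✓
Round 2: --101 -1-00✓ -1-10✓ -10-0✓ -11-0✓ -11-1✓ -110-✓ -111-✓ 0--10 0-0-0 01--0✓ 011--✓ 1--01 1-1-1 10--1 11--0✓ 11-0- 111--✓
Round 3: -1--0 -11--
PIs = {--101, -0011, -1--0, -11--, 0--10, 0-0-0, 0001-, 1--01, 1-1-1, 10--1, 11-0-}
Coverage chart:
  m0: 0-0-0 ←essential
  m2: 0--10,0-0-0,0001-
  m3: -0011,0001-
  m5: --101 ←essential
  m6: 0--10 ←essential
  m8: -1--0,0-0-0
  m10: -1--0,0--10,0-0-0
  m12: -1--0,-11--
  m13: --101,-11--
  m14: -1--0,-11--,0--10
  m15: -11-- ←essential
  m17: 1--01,10--1
  m19: -0011,10--1
  m21: --101,1--01,1-1-1,10--1
  m23: 1-1-1,10--1
  m24: -1--0,11-0-
  m25: 1--01,11-0-
  m26: -1--0 ←essential
  m29: --101,-11--,1--01,1-1-1,11-0-
  m30: -1--0,-11--
  m31: -11--,1-1-1
Essential: --101, -1--0, -11--, 0--10, 0-0-0
Petrick residual → -0011, 1--01, 1-1-1
Min cover (8 terms): cd'e + b'c'de + be' + bc + a'de' + a'c'e' + ad'e + ace

8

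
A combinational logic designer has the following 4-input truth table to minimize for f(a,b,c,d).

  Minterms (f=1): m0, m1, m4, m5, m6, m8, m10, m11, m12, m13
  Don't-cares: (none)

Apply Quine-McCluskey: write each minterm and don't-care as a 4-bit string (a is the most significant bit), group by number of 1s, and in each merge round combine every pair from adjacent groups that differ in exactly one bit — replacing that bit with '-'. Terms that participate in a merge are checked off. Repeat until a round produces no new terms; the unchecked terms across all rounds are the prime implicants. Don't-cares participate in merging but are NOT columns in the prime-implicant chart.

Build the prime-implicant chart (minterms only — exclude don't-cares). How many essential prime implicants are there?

size-2^0 implicants → 0000(✓)  0001(✓)  0100(✓)  0101(✓)  0110(✓)  1000(✓)  1010(✓)  1011(✓)  1100(✓)  1101(✓)
size-2^1 implicants → -000(✓)  -100(✓)  -101(✓)  0-00(✓)  0-01(✓)  000-(✓)  01-0  010-(✓)  1-00(✓)  10-0  101-  110-(✓)
size-2^2 implicants → --00  -10-  0-0-
Unchecked terms (primes): --00, -10-, 0-0-, 01-0, 10-0, 101-
Minterm coverage:
  m0 ⊆ --00,0-0-
  m1 ⊆ 0-0- [E]
  m4 ⊆ --00,-10-,0-0-,01-0
  m5 ⊆ -10-,0-0-
  m6 ⊆ 01-0 [E]
  m8 ⊆ --00,10-0
  m10 ⊆ 10-0,101-
  m11 ⊆ 101- [E]
  m12 ⊆ --00,-10-
  m13 ⊆ -10- [E]
E = {-10-, 0-0-, 01-0, 101-}

4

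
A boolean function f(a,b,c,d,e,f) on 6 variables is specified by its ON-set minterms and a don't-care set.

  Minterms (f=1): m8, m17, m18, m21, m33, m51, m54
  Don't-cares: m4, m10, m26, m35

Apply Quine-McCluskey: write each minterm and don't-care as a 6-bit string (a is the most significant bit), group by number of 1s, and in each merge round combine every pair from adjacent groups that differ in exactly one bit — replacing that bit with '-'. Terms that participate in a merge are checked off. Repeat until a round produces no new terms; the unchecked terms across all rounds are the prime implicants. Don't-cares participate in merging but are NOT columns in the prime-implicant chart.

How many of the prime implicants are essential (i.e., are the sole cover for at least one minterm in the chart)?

6

[col 0] 000100, 001000*, 001010*, 010001*, 010010*, 010101*, 011010*, 100001*, 100011*, 110011*, 110110
[col 1] 0-1010, 0010-0, 01-010, 010-01, 1-0011, 1000-1
Prime implicants: 0-1010, 000100, 0010-0, 01-010, 010-01, 1-0011, 1000-1, 110110
PI chart (minterm → PIs covering it):
  8 | 0010-0  (sole → essential)
  17 | 010-01  (sole → essential)
  18 | 01-010  (sole → essential)
  21 | 010-01  (sole → essential)
  33 | 1000-1  (sole → essential)
  51 | 1-0011  (sole → essential)
  54 | 110110  (sole → essential)
Essential prime implicants: 0010-0, 01-010, 010-01, 1-0011, 1000-1, 110110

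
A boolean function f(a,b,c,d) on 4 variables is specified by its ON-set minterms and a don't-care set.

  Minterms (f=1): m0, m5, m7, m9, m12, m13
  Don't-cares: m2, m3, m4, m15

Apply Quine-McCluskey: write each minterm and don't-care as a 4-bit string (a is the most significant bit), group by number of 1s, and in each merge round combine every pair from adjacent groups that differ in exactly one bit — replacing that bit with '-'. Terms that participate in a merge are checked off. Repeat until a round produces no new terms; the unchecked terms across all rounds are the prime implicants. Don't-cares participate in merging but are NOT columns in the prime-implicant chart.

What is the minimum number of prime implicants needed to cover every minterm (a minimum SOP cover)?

4

[col 0] 0000*, 0010*, 0011*, 0100*, 0101*, 0111*, 1001*, 1100*, 1101*, 1111*
[col 1] -100*, -101*, -111*, 0-00, 0-11, 00-0, 001-, 01-1*, 010-*, 1-01, 11-1*, 110-*
[col 2] -1-1, -10-
Prime implicants: -1-1, -10-, 0-00, 0-11, 00-0, 001-, 1-01
PI chart (minterm → PIs covering it):
  0 | 0-00,00-0
  5 | -1-1,-10-
  7 | -1-1,0-11
  9 | 1-01  (sole → essential)
  12 | -10-  (sole → essential)
  13 | -1-1,-10-,1-01
Essential prime implicants: -10-, 1-01
Petrick residual → -1-1, 0-00
Minimum SOP uses 4 PIs: bd + bc' + a'c'd' + ac'd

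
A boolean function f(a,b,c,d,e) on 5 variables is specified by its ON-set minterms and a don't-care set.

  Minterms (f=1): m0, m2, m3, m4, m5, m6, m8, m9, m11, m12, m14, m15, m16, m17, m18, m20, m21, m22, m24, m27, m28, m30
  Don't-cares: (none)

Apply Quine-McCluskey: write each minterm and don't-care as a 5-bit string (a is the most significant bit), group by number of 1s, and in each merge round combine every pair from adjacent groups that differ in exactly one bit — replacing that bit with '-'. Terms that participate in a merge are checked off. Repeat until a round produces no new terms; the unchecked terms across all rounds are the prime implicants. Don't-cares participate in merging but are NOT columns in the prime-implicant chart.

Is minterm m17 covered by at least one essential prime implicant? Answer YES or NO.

YES

[col 0] 00000*, 00010*, 00011*, 00100*, 00101*, 00110*, 01000*, 01001*, 01011*, 01100*, 01110*, 01111*, 10000*, 10001*, 10010*, 10100*, 10101*, 10110*, 11000*, 11011*, 11100*, 11110*
[col 1] -0000*, -0010*, -0100*, -0101*, -0110*, -1000*, -1011, -1100*, -1110*, 0-000*, 0-011, 0-100*, 0-110*, 00-00*, 00-10*, 000-0*, 0001-, 001-0*, 0010-*, 01-00*, 01-11, 010-1, 0100-, 011-0*, 0111-, 1-000*, 1-100*, 1-110*, 10-00*, 10-01*, 10-10*, 100-0*, 1000-*, 101-0*, 1010-*, 11-00*, 111-0*
[col 2] --000*, --100*, --110*, -0-00*, -0-10*, -00-0*, -01-0*, -010-, -1-00*, -11-0*, 0--00*, 0-1-0*, 00--0*, 1--00*, 1-1-0*, 10--0*, 10-0-
[col 3] ---00, --1-0, -0--0
Prime implicants: ---00, --1-0, -0--0, -010-, -1011, 0-011, 0001-, 01-11, 010-1, 0100-, 0111-, 10-0-
PI chart (minterm → PIs covering it):
  0 | ---00,-0--0
  2 | -0--0,0001-
  3 | 0-011,0001-
  4 | ---00,--1-0,-0--0,-010-
  5 | -010-  (sole → essential)
  6 | --1-0,-0--0
  8 | ---00,0100-
  9 | 010-1,0100-
  11 | -1011,0-011,01-11,010-1
  12 | ---00,--1-0
  14 | --1-0,0111-
  15 | 01-11,0111-
  16 | ---00,-0--0,10-0-
  17 | 10-0-  (sole → essential)
  18 | -0--0  (sole → essential)
  20 | ---00,--1-0,-0--0,-010-,10-0-
  21 | -010-,10-0-
  22 | --1-0,-0--0
  24 | ---00  (sole → essential)
  27 | -1011  (sole → essential)
  28 | ---00,--1-0
  30 | --1-0  (sole → essential)
Essential prime implicants: ---00, --1-0, -0--0, -010-, -1011, 10-0-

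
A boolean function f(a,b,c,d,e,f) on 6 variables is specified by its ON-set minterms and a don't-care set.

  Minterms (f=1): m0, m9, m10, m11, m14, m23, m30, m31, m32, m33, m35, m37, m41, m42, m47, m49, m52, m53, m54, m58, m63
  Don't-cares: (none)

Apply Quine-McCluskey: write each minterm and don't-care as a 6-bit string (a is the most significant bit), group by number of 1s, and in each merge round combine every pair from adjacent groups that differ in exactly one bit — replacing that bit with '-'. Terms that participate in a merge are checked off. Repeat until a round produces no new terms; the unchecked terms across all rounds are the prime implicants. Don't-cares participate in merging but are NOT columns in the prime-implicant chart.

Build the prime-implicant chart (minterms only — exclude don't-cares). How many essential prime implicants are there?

size-2^0 implicants → 000000(✓)  001001(✓)  001010(✓)  001011(✓)  001110(✓)  010111(✓)  011110(✓)  011111(✓)  100000(✓)  100001(✓)  100011(✓)  100101(✓)  101001(✓)  101010(✓)  101111(✓)  110001(✓)  110100(✓)  110101(✓)  110110(✓)  111010(✓)  111111(✓)
size-2^1 implicants → -00000  -01001  -01010  -11111  0-1110  001-10  0010-1  00101-  01-111  01111-  1-0001(✓)  1-0101(✓)  1-1010  1-1111  10-001  100-01(✓)  1000-1  10000-  110-01(✓)  1101-0  11010-
size-2^2 implicants → 1-0-01
Unchecked terms (primes): -00000, -01001, -01010, -11111, 0-1110, 001-10, 0010-1, 00101-, 01-111, 01111-, 1-0-01, 1-1010, 1-1111, 10-001, 1000-1, 10000-, 1101-0, 11010-
Minterm coverage:
  m0 ⊆ -00000 [E]
  m9 ⊆ -01001,0010-1
  m10 ⊆ -01010,001-10,00101-
  m11 ⊆ 0010-1,00101-
  m14 ⊆ 0-1110,001-10
  m23 ⊆ 01-111 [E]
  m30 ⊆ 0-1110,01111-
  m31 ⊆ -11111,01-111,01111-
  m32 ⊆ -00000,10000-
  m33 ⊆ 1-0-01,10-001,1000-1,10000-
  m35 ⊆ 1000-1 [E]
  m37 ⊆ 1-0-01 [E]
  m41 ⊆ -01001,10-001
  m42 ⊆ -01010,1-1010
  m47 ⊆ 1-1111 [E]
  m49 ⊆ 1-0-01 [E]
  m52 ⊆ 1101-0,11010-
  m53 ⊆ 1-0-01,11010-
  m54 ⊆ 1101-0 [E]
  m58 ⊆ 1-1010 [E]
  m63 ⊆ -11111,1-1111
E = {-00000, 01-111, 1-0-01, 1-1010, 1-1111, 1000-1, 1101-0}

7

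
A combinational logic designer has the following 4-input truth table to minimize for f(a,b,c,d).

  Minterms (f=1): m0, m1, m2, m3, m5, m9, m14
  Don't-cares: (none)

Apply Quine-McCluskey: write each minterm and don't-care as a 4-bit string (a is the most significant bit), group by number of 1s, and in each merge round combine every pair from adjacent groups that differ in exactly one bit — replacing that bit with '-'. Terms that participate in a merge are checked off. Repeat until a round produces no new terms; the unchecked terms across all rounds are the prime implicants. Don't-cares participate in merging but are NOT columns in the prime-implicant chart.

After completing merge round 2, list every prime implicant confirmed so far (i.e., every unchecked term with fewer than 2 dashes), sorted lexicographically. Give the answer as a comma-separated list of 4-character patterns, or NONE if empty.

-001, 0-01, 1110

Round 0: 0000✓ 0001✓ 0010✓ 0011✓ 0101✓ 1001✓ 1110
Round 1: -001 0-01 00-0✓ 00-1✓ 000-✓ 001-✓
Round 2: 00--
PIs = {-001, 0-01, 00--, 1110}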